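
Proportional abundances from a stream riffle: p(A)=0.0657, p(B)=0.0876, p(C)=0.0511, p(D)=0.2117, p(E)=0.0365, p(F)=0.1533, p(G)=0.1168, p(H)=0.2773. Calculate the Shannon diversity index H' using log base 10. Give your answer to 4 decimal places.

0.8198

Each pᵢ log₁₀ pᵢ term (working shown to 6 dp, full precision carried): 0.0657×(-1.182435)=-0.077686, 0.0876×(-1.057496)=-0.092637, 0.0511×(-1.291579)=-0.066000, 0.2117×(-0.674279)=-0.142745, 0.0365×(-1.437707)=-0.052476, 0.1533×(-0.814458)=-0.124856, 0.1168×(-0.932557)=-0.108923, 0.2773×(-0.557050)=-0.154470.
Sum = -0.819793, so H' = 0.8198.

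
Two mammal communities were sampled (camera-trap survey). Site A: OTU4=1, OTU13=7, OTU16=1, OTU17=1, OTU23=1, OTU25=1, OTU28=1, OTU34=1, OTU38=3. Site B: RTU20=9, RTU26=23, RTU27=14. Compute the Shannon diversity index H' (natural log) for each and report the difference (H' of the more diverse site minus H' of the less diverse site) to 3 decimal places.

0.810

Site A: N=17, proportions 0.05882, 0.41176, 0.05882, 0.05882, 0.05882, 0.05882, 0.05882, 0.05882, 0.17647, giving H' = 1.83808 (working shown to 5 dp, full precision carried).
Site B: N=46, proportions 0.19565, 0.5, 0.30435, giving H' = 1.02781.
Difference = |1.83808 − 1.02781| = 0.81027, i.e. 0.810 to 3 decimal places.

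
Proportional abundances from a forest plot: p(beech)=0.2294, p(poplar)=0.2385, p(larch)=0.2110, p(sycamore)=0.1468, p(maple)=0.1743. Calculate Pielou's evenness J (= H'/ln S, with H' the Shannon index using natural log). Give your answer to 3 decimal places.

0.990

H' = −Σ pᵢ ln pᵢ = −((-0.33774) + (-0.34186) + (-0.32829) + (-0.28166) + (-0.30450)) = 1.59406 (working shown to 5 dp, full precision carried).
With S = 5 species, ln S = 1.60944, so J = 1.59406/1.60944 = 0.99045, i.e. 0.990 to 3 decimal places.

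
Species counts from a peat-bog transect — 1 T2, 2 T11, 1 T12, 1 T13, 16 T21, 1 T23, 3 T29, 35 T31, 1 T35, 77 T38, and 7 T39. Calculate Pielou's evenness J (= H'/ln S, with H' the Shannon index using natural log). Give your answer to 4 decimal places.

Total N = 1+2+1+1+16+1+3+35+1+77+7 = 145, so the proportions are 0.006897, 0.013793, 0.006897, 0.006897, 0.110345, 0.006897, 0.02069, 0.241379, 0.006897, 0.531034, 0.048276 (working shown to 6 dp, full precision carried).
H' = −Σ pᵢ ln pᵢ = −((-0.034322) + (-0.059084) + (-0.034322) + (-0.034322) + (-0.243216) + (-0.034322) + (-0.080237) + (-0.343093) + (-0.034322) + (-0.336107) + (-0.146316)) = 1.379664.
With S = 11 species, ln S = 2.397895, so J = 1.379664/2.397895 = 0.575365, i.e. 0.5754 to 4 decimal places.

0.5754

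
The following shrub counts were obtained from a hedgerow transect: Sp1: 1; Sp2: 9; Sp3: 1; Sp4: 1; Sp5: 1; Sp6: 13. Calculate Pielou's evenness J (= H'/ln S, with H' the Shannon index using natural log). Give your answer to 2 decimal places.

Total N = 1+9+1+1+1+13 = 26, so the proportions are 0.0385, 0.3462, 0.0385, 0.0385, 0.0385, 0.5 (working shown to 4 dp, full precision carried).
H' = −Σ pᵢ ln pᵢ = −((-0.1253) + (-0.3672) + (-0.1253) + (-0.1253) + (-0.1253) + (-0.3466)) = 1.2150.
With S = 6 species, ln S = 1.7918, so J = 1.2150/1.7918 = 0.6781, i.e. 0.68 to 2 decimal places.

0.68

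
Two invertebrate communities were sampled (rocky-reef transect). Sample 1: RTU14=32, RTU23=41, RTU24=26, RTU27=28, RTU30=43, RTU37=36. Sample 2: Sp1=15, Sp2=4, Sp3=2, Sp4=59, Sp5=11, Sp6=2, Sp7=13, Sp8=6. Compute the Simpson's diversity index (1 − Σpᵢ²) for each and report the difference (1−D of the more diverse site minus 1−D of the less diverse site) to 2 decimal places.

Sample 1: N=206, proportions 0.15534, 0.19903, 0.12621, 0.13592, 0.20874, 0.17476, giving 1−D = 0.82774 (working shown to 5 dp, full precision carried).
Sample 2: N=112, proportions 0.13393, 0.03571, 0.01786, 0.52679, 0.09821, 0.01786, 0.11607, 0.05357, giving 1−D = 0.67666.
Difference = |0.82774 − 0.67666| = 0.15108, i.e. 0.15 to 2 decimal places.

0.15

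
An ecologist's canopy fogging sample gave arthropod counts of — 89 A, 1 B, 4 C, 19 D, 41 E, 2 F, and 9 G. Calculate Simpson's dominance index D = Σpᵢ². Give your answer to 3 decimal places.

Total N = 89+1+4+19+41+2+9 = 165, so the proportions are 0.53939, 0.00606, 0.02424, 0.11515, 0.24848, 0.01212, 0.05455 (working shown to 5 dp, full precision carried).
D = 0.53939² + 0.00606² + 0.02424² + 0.11515² + 0.24848² + 0.01212² + 0.05455² = 0.29095 + 0.00004 + 0.00059 + 0.01326 + 0.06174 + 0.00015 + 0.00298 = 0.36970.
To 3 decimal places, D = 0.370.

0.370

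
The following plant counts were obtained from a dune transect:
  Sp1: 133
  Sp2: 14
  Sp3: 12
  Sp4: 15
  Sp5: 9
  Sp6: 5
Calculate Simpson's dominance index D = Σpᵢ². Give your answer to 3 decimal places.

Total N = 133+14+12+15+9+5 = 188, so the proportions are 0.70745, 0.07447, 0.06383, 0.07979, 0.04787, 0.0266 (working shown to 5 dp, full precision carried).
D = 0.70745² + 0.07447² + 0.06383² + 0.07979² + 0.04787² + 0.0266² = 0.50048 + 0.00555 + 0.00407 + 0.00637 + 0.00229 + 0.00071 = 0.51947.
To 3 decimal places, D = 0.519.

0.519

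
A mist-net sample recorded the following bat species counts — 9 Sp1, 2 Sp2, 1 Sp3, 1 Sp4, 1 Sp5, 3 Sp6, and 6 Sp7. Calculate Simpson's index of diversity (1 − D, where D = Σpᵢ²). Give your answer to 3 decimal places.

0.749

Total N = 9+2+1+1+1+3+6 = 23, so the proportions are 0.3913, 0.08696, 0.04348, 0.04348, 0.04348, 0.13043, 0.26087 (working shown to 5 dp, full precision carried).
D = 0.3913² + 0.08696² + 0.04348² + 0.04348² + 0.04348² + 0.13043² + 0.26087² = 0.15312 + 0.00756 + 0.00189 + 0.00189 + 0.00189 + 0.01701 + 0.06805 = 0.25142.
So 1 − D = 0.74858, i.e. 0.749 to 3 decimal places.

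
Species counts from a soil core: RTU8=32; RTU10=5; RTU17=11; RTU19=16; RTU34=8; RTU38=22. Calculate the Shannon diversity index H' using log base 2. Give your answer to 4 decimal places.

2.3443

Total N = 32+5+11+16+8+22 = 94, so the proportions are 0.340426, 0.053191, 0.117021, 0.170213, 0.085106, 0.234043 (working shown to 6 dp, full precision carried).
Each pᵢ log₂ pᵢ term: 0.340426×(-1.554589)=-0.529222, 0.053191×(-4.232661)=-0.225142, 0.117021×(-3.095157)=-0.362199, 0.170213×(-2.554589)=-0.434824, 0.085106×(-3.554589)=-0.302518, 0.234043×(-2.095157)=-0.490356.
Sum = -2.344260, so H' = 2.3443.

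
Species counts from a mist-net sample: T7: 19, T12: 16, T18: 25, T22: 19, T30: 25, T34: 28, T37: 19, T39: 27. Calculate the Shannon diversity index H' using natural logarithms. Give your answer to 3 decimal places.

2.061

Total N = 19+16+25+19+25+28+19+27 = 178, so the proportions are 0.10674, 0.08989, 0.14045, 0.10674, 0.14045, 0.1573, 0.10674, 0.15169 (working shown to 5 dp, full precision carried).
Each pᵢ ln pᵢ term: 0.10674×(-2.23734)=-0.23882, 0.08989×(-2.40919)=-0.21656, 0.14045×(-1.96291)=-0.27569, 0.10674×(-2.23734)=-0.23882, 0.14045×(-1.96291)=-0.27569, 0.1573×(-1.84958)=-0.29095, 0.10674×(-2.23734)=-0.23882, 0.15169×(-1.88595)=-0.28607.
Sum = -2.06140, so H' = 2.061.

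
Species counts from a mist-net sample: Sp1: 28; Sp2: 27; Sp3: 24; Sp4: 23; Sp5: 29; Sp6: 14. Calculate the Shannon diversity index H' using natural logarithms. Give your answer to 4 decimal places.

Total N = 28+27+24+23+29+14 = 145, so the proportions are 0.193103, 0.186207, 0.165517, 0.158621, 0.2, 0.096552 (working shown to 6 dp, full precision carried).
Each pᵢ ln pᵢ term: 0.193103×(-1.644529)=-0.317564, 0.186207×(-1.680897)=-0.312995, 0.165517×(-1.798680)=-0.297713, 0.158621×(-1.841240)=-0.292059, 0.2×(-1.609438)=-0.321888, 0.096552×(-2.337676)=-0.225707.
Sum = -1.767924, so H' = 1.7679.

1.7679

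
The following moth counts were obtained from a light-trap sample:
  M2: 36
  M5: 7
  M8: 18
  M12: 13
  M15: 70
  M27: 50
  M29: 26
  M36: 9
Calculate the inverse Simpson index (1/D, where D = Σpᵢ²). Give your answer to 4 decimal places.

Total N = 36+7+18+13+70+50+26+9 = 229, so the proportions are 0.15720524, 0.03056769, 0.07860262, 0.05676856, 0.30567686, 0.21834061, 0.11353712, 0.03930131 (working shown to 8 dp, full precision carried).
D = 0.15720524² + 0.03056769² + 0.07860262² + 0.05676856² + 0.30567686² + 0.21834061² + 0.11353712² + 0.03930131² = 0.02471349 + 0.00093438 + 0.00617837 + 0.00322267 + 0.09343834 + 0.04767262 + 0.01289068 + 0.00154459 = 0.19059515.
So 1/D = 5.246723, i.e. 5.2467 to 4 decimal places.

5.2467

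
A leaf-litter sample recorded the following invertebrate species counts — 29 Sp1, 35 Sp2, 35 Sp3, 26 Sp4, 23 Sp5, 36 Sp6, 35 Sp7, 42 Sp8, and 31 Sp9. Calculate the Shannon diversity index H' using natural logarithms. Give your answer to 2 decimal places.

Total N = 29+35+35+26+23+36+35+42+31 = 292, so the proportions are 0.0993, 0.1199, 0.1199, 0.089, 0.0788, 0.1233, 0.1199, 0.1438, 0.1062 (working shown to 4 dp, full precision carried).
Each pᵢ ln pᵢ term: 0.0993×(-2.3095)=-0.2294, 0.1199×(-2.1214)=-0.2543, 0.1199×(-2.1214)=-0.2543, 0.089×(-2.4187)=-0.2154, 0.0788×(-2.5413)=-0.2002, 0.1233×(-2.0932)=-0.2581, 0.1199×(-2.1214)=-0.2543, 0.1438×(-1.9391)=-0.2789, 0.1062×(-2.2428)=-0.2381.
Sum = -2.1828, so H' = 2.18.

2.18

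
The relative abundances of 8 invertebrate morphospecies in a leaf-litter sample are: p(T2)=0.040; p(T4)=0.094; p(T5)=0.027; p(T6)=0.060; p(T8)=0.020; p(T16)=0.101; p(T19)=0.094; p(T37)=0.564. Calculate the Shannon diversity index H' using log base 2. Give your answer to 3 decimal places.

2.124

Each pᵢ log₂ pᵢ term (working shown to 5 dp, full precision carried): 0.04×(-4.64386)=-0.18575, 0.094×(-3.41120)=-0.32065, 0.027×(-5.21090)=-0.14069, 0.06×(-4.05889)=-0.24353, 0.02×(-5.64386)=-0.11288, 0.101×(-3.30757)=-0.33406, 0.094×(-3.41120)=-0.32065, 0.564×(-0.82623)=-0.46600.
Sum = -2.12422, so H' = 2.124.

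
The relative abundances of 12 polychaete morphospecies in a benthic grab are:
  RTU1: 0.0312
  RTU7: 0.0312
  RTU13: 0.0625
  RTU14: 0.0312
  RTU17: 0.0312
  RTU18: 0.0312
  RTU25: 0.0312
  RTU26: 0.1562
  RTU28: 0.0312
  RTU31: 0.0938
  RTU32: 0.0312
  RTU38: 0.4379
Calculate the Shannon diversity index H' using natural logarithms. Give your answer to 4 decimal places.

1.9123

Each pᵢ ln pᵢ term (working shown to 6 dp, full precision carried): 0.0312×(-3.467337)=-0.108181, 0.0312×(-3.467337)=-0.108181, 0.0625×(-2.772589)=-0.173287, 0.0312×(-3.467337)=-0.108181, 0.0312×(-3.467337)=-0.108181, 0.0312×(-3.467337)=-0.108181, 0.0312×(-3.467337)=-0.108181, 0.1562×(-1.856618)=-0.290004, 0.0312×(-3.467337)=-0.108181, 0.0938×(-2.366590)=-0.221986, 0.0312×(-3.467337)=-0.108181, 0.4379×(-0.825765)=-0.361602.
Sum = -1.912326, so H' = 1.9123.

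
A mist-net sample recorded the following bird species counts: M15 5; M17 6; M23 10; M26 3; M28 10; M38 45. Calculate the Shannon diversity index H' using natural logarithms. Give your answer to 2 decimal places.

1.34

Total N = 5+6+10+3+10+45 = 79, so the proportions are 0.0633, 0.0759, 0.1266, 0.038, 0.1266, 0.5696 (working shown to 4 dp, full precision carried).
Each pᵢ ln pᵢ term: 0.0633×(-2.7600)=-0.1747, 0.0759×(-2.5777)=-0.1958, 0.1266×(-2.0669)=-0.2616, 0.038×(-3.2708)=-0.1242, 0.1266×(-2.0669)=-0.2616, 0.5696×(-0.5628)=-0.3206.
Sum = -1.3385, so H' = 1.34.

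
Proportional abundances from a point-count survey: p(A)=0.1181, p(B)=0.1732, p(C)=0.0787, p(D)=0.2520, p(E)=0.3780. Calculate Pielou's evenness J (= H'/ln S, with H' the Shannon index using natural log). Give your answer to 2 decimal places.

0.91

H' = −Σ pᵢ ln pᵢ = −((-0.2523) + (-0.3037) + (-0.2001) + (-0.3473) + (-0.3677)) = 1.4711 (working shown to 4 dp, full precision carried).
With S = 5 species, ln S = 1.6094, so J = 1.4711/1.6094 = 0.9140, i.e. 0.91 to 2 decimal places.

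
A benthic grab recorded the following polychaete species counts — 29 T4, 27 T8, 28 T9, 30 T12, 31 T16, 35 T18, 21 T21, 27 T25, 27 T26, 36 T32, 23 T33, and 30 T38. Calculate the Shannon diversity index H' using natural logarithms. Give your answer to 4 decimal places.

2.4745

Total N = 29+27+28+30+31+35+21+27+27+36+23+30 = 344, so the proportions are 0.084302, 0.078488, 0.081395, 0.087209, 0.090116, 0.101744, 0.061047, 0.078488, 0.078488, 0.104651, 0.06686, 0.087209 (working shown to 6 dp, full precision carried).
Each pᵢ ln pᵢ term: 0.084302×(-2.473346)=-0.208509, 0.078488×(-2.544805)=-0.199738, 0.081395×(-2.508437)=-0.204175, 0.087209×(-2.439444)=-0.212742, 0.090116×(-2.406654)=-0.216879, 0.101744×(-2.285294)=-0.232515, 0.061047×(-2.796119)=-0.170693, 0.078488×(-2.544805)=-0.199738, 0.078488×(-2.544805)=-0.199738, 0.104651×(-2.257123)=-0.236211, 0.06686×(-2.705147)=-0.180867, 0.087209×(-2.439444)=-0.212742.
Sum = -2.474546, so H' = 2.4745.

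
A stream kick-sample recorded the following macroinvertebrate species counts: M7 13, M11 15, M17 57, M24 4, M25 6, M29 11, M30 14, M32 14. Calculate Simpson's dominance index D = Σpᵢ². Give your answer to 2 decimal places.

Total N = 13+15+57+4+6+11+14+14 = 134, so the proportions are 0.097, 0.1119, 0.4254, 0.0299, 0.0448, 0.0821, 0.1045, 0.1045 (working shown to 4 dp, full precision carried).
D = 0.097² + 0.1119² + 0.4254² + 0.0299² + 0.0448² + 0.0821² + 0.1045² + 0.1045² = 0.0094 + 0.0125 + 0.1809 + 0.0009 + 0.0020 + 0.0067 + 0.0109 + 0.0109 = 0.2344.
To 2 decimal places, D = 0.23.

0.23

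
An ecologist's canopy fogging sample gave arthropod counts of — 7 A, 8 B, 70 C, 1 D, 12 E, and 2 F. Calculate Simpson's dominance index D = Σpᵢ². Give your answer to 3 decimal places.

Total N = 7+8+70+1+12+2 = 100, so the proportions are 0.07, 0.08, 0.7, 0.01, 0.12, 0.02 (working shown to 5 dp, full precision carried).
D = 0.07² + 0.08² + 0.7² + 0.01² + 0.12² + 0.02² = 0.00490 + 0.00640 + 0.49000 + 0.00010 + 0.01440 + 0.00040 = 0.51620.
To 3 decimal places, D = 0.516.

0.516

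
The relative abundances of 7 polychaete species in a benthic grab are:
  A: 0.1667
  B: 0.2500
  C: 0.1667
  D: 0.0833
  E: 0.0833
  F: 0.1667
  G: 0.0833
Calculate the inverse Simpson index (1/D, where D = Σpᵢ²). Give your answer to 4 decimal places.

5.9994

D = 0.1667² + 0.25² + 0.1667² + 0.0833² + 0.0833² + 0.1667² + 0.0833² = 0.02778889 + 0.06250000 + 0.02778889 + 0.00693889 + 0.00693889 + 0.02778889 + 0.00693889 = 0.16668334 (working shown to 8 dp, full precision carried).
So 1/D = 5.999400, i.e. 5.9994 to 4 decimal places.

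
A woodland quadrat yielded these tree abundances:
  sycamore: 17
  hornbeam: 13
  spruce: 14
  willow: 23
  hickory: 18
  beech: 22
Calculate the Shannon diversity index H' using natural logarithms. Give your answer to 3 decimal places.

Total N = 17+13+14+23+18+22 = 107, so the proportions are 0.15888, 0.1215, 0.13084, 0.21495, 0.16822, 0.20561 (working shown to 5 dp, full precision carried).
Each pᵢ ln pᵢ term: 0.15888×(-1.83962)=-0.29228, 0.1215×(-2.10788)=-0.25610, 0.13084×(-2.03377)=-0.26610, 0.21495×(-1.53733)=-0.33046, 0.16822×(-1.78246)=-0.29985, 0.20561×(-1.58179)=-0.32523.
Sum = -1.77001, so H' = 1.770.

1.770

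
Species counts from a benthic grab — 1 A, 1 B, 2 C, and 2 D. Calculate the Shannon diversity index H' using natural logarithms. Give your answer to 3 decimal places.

Total N = 1+1+2+2 = 6, so the proportions are 0.16667, 0.16667, 0.33333, 0.33333 (working shown to 5 dp, full precision carried).
Each pᵢ ln pᵢ term: 0.16667×(-1.79176)=-0.29863, 0.16667×(-1.79176)=-0.29863, 0.33333×(-1.09861)=-0.36620, 0.33333×(-1.09861)=-0.36620.
Sum = -1.32966, so H' = 1.330.

1.330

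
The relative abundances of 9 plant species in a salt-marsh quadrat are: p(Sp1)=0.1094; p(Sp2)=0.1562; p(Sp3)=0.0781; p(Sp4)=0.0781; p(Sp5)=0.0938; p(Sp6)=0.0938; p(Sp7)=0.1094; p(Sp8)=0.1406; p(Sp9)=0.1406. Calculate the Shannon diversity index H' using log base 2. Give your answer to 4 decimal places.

Each pᵢ log₂ pᵢ term (working shown to 6 dp, full precision carried): 0.1094×(-3.192315)=-0.349239, 0.1562×(-2.678534)=-0.418387, 0.0781×(-3.678534)=-0.287293, 0.0781×(-3.678534)=-0.287293, 0.0938×(-3.414268)=-0.320258, 0.0938×(-3.414268)=-0.320258, 0.1094×(-3.192315)=-0.349239, 0.1406×(-2.830332)=-0.397945, 0.1406×(-2.830332)=-0.397945.
Sum = -3.127858, so H' = 3.1279.

3.1279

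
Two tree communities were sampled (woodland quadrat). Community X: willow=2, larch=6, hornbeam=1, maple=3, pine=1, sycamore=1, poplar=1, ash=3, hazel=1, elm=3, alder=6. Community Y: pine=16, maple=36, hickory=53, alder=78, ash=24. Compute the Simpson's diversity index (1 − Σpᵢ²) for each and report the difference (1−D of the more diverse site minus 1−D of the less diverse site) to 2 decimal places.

0.12

Community X: N=28, proportions 0.07143, 0.21429, 0.03571, 0.10714, 0.03571, 0.03571, 0.03571, 0.10714, 0.03571, 0.10714, 0.21429, giving 1−D = 0.86224 (working shown to 5 dp, full precision carried).
Community Y: N=207, proportions 0.07729, 0.17391, 0.25604, 0.37681, 0.11594, giving 1−D = 0.74279.
Difference = |0.86224 − 0.74279| = 0.11945, i.e. 0.12 to 2 decimal places.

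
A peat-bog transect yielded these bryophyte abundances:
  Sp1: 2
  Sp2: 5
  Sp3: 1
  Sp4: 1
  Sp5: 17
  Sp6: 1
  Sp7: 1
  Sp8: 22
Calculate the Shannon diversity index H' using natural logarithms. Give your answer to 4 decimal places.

1.4000

Total N = 2+5+1+1+17+1+1+22 = 50, so the proportions are 0.04, 0.1, 0.02, 0.02, 0.34, 0.02, 0.02, 0.44 (working shown to 6 dp, full precision carried).
Each pᵢ ln pᵢ term: 0.04×(-3.218876)=-0.128755, 0.1×(-2.302585)=-0.230259, 0.02×(-3.912023)=-0.078240, 0.02×(-3.912023)=-0.078240, 0.34×(-1.078810)=-0.366795, 0.02×(-3.912023)=-0.078240, 0.02×(-3.912023)=-0.078240, 0.44×(-0.820981)=-0.361231.
Sum = -1.400002, so H' = 1.4000.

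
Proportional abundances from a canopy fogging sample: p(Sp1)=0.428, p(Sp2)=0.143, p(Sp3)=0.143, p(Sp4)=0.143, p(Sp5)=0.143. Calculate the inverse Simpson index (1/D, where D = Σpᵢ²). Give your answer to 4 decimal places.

D = 0.428² + 0.143² + 0.143² + 0.143² + 0.143² = 0.18318400 + 0.02044900 + 0.02044900 + 0.02044900 + 0.02044900 = 0.26498000 (working shown to 8 dp, full precision carried).
So 1/D = 3.773870, i.e. 3.7739 to 4 decimal places.

3.7739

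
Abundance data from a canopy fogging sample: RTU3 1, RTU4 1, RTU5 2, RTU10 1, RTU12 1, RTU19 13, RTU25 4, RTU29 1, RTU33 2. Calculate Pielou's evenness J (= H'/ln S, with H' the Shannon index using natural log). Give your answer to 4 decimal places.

Total N = 1+1+2+1+1+13+4+1+2 = 26, so the proportions are 0.038462, 0.038462, 0.076923, 0.038462, 0.038462, 0.5, 0.153846, 0.038462, 0.076923 (working shown to 6 dp, full precision carried).
H' = −Σ pᵢ ln pᵢ = −((-0.125311) + (-0.125311) + (-0.197304) + (-0.125311) + (-0.125311) + (-0.346574) + (-0.287970) + (-0.125311) + (-0.197304)) = 1.655708.
With S = 9 species, ln S = 2.197225, so J = 1.655708/2.197225 = 0.753545, i.e. 0.7535 to 4 decimal places.

0.7535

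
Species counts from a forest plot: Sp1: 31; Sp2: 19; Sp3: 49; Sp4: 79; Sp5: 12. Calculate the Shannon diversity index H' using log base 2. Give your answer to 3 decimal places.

Total N = 31+19+49+79+12 = 190, so the proportions are 0.16316, 0.1, 0.25789, 0.41579, 0.06316 (working shown to 5 dp, full precision carried).
Each pᵢ log₂ pᵢ term: 0.16316×(-2.61566)=-0.42677, 0.1×(-3.32193)=-0.33219, 0.25789×(-1.95515)=-0.50422, 0.41579×(-1.26607)=-0.52642, 0.06316×(-3.98489)=-0.25168.
Sum = -2.04128, so H' = 2.041.

2.041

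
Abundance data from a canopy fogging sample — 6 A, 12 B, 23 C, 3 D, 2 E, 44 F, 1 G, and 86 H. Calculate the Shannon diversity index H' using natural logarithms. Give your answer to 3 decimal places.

Total N = 6+12+23+3+2+44+1+86 = 177, so the proportions are 0.0339, 0.0678, 0.12994, 0.01695, 0.0113, 0.24859, 0.00565, 0.48588 (working shown to 5 dp, full precision carried).
Each pᵢ ln pᵢ term: 0.0339×(-3.38439)=-0.11473, 0.0678×(-2.69124)=-0.18246, 0.12994×(-2.04066)=-0.26517, 0.01695×(-4.07754)=-0.06911, 0.0113×(-4.48300)=-0.05066, 0.24859×(-1.39196)=-0.34602, 0.00565×(-5.17615)=-0.02924, 0.48588×(-0.72180)=-0.35071.
Sum = -1.40809, so H' = 1.408.

1.408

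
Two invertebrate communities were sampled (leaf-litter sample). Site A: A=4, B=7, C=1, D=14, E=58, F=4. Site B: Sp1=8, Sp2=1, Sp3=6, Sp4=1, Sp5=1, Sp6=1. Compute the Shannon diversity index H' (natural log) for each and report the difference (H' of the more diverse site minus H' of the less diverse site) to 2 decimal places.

Site A: N=88, proportions 0.04545, 0.07955, 0.01136, 0.15909, 0.65909, 0.04545, giving H' = 1.10047 (working shown to 5 dp, full precision carried).
Site B: N=18, proportions 0.44444, 0.05556, 0.33333, 0.05556, 0.05556, 0.05556, giving H' = 1.36892.
Difference = |1.10047 − 1.36892| = 0.26845, i.e. 0.27 to 2 decimal places.

0.27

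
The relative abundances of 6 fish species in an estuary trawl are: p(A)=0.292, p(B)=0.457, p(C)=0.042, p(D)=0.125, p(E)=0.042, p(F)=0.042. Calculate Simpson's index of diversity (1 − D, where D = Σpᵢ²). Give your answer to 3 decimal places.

0.685

D = 0.292² + 0.457² + 0.042² + 0.125² + 0.042² + 0.042² = 0.08526 + 0.20885 + 0.00176 + 0.01562 + 0.00176 + 0.00176 = 0.31503 (working shown to 5 dp, full precision carried).
So 1 − D = 0.68497, i.e. 0.685 to 3 decimal places.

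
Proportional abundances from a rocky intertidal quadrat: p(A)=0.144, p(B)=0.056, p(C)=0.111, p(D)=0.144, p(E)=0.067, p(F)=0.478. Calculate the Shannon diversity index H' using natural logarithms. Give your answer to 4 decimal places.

1.4975

Each pᵢ ln pᵢ term (working shown to 6 dp, full precision carried): 0.144×(-1.937942)=-0.279064, 0.056×(-2.882404)=-0.161415, 0.111×(-2.198225)=-0.244003, 0.144×(-1.937942)=-0.279064, 0.067×(-2.703063)=-0.181105, 0.478×(-0.738145)=-0.352833.
Sum = -1.497483, so H' = 1.4975.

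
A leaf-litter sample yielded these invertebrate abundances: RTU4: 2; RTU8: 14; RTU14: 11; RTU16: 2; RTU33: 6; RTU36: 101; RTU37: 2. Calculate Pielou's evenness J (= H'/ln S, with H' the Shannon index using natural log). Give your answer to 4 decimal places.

Total N = 2+14+11+2+6+101+2 = 138, so the proportions are 0.014493, 0.101449, 0.07971, 0.014493, 0.043478, 0.731884, 0.014493 (working shown to 6 dp, full precision carried).
H' = −Σ pᵢ ln pᵢ = −((-0.061364) + (-0.232136) + (-0.201616) + (-0.061364) + (-0.136326) + (-0.228445) + (-0.061364)) = 0.982614.
With S = 7 species, ln S = 1.945910, so J = 0.982614/1.945910 = 0.504964, i.e. 0.5050 to 4 decimal places.

0.5050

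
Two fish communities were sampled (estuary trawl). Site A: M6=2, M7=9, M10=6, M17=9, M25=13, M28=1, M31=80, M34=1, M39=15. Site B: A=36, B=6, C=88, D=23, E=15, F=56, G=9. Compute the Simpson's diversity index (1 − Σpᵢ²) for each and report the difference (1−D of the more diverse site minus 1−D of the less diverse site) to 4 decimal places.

0.1380

Site A: N=136, proportions 0.014706, 0.066176, 0.044118, 0.066176, 0.095588, 0.007353, 0.588235, 0.007353, 0.110294, giving 1−D = 0.621648 (working shown to 6 dp, full precision carried).
Site B: N=233, proportions 0.154506, 0.025751, 0.377682, 0.098712, 0.064378, 0.240343, 0.038627, giving 1−D = 0.759675.
Difference = |0.621648 − 0.759675| = 0.138027, i.e. 0.1380 to 4 decimal places.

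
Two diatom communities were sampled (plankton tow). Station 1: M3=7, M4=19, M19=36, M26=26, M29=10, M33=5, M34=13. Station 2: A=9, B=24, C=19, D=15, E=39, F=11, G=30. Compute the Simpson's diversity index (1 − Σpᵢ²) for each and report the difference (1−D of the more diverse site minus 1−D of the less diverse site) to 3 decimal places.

Station 1: N=116, proportions 0.06034, 0.16379, 0.31034, 0.22414, 0.08621, 0.0431, 0.11207, giving 1−D = 0.80113 (working shown to 5 dp, full precision carried).
Station 2: N=147, proportions 0.06122, 0.16327, 0.12925, 0.10204, 0.26531, 0.07483, 0.20408, giving 1−D = 0.82484.
Difference = |0.80113 − 0.82484| = 0.02371, i.e. 0.024 to 3 decimal places.

0.024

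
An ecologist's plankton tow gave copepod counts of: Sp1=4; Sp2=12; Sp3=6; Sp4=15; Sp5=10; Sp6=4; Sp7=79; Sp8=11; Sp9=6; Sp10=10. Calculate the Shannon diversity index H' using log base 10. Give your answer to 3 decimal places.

Total N = 4+12+6+15+10+4+79+11+6+10 = 157, so the proportions are 0.02548, 0.07643, 0.03822, 0.09554, 0.06369, 0.02548, 0.50318, 0.07006, 0.03822, 0.06369 (working shown to 5 dp, full precision carried).
Each pᵢ log₁₀ pᵢ term: 0.02548×(-1.59384)=-0.04061, 0.07643×(-1.11672)=-0.08535, 0.03822×(-1.41775)=-0.05418, 0.09554×(-1.01981)=-0.09743, 0.06369×(-1.19590)=-0.07617, 0.02548×(-1.59384)=-0.04061, 0.50318×(-0.29827)=-0.15009, 0.07006×(-1.15451)=-0.08089, 0.03822×(-1.41775)=-0.05418, 0.06369×(-1.19590)=-0.07617.
Sum = -0.75569, so H' = 0.756.

0.756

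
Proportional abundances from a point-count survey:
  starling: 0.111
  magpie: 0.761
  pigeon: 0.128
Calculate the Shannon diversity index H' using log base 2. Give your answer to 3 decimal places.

1.032

Each pᵢ log₂ pᵢ term (working shown to 5 dp, full precision carried): 0.111×(-3.17137)=-0.35202, 0.761×(-0.39403)=-0.29986, 0.128×(-2.96578)=-0.37962.
Sum = -1.03150, so H' = 1.032.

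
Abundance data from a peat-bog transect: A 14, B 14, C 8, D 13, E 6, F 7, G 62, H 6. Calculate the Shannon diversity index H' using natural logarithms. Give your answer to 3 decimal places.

1.676

Total N = 14+14+8+13+6+7+62+6 = 130, so the proportions are 0.10769, 0.10769, 0.06154, 0.1, 0.04615, 0.05385, 0.47692, 0.04615 (working shown to 5 dp, full precision carried).
Each pᵢ ln pᵢ term: 0.10769×(-2.22848)=-0.23999, 0.10769×(-2.22848)=-0.23999, 0.06154×(-2.78809)=-0.17157, 0.1×(-2.30259)=-0.23026, 0.04615×(-3.07577)=-0.14196, 0.05385×(-2.92162)=-0.15732, 0.47692×(-0.74040)=-0.35311, 0.04615×(-3.07577)=-0.14196.
Sum = -1.67616, so H' = 1.676.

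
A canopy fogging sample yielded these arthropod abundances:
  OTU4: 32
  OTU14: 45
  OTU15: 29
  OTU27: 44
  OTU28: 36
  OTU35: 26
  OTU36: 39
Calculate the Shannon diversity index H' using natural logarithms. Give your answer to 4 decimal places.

1.9280

Total N = 32+45+29+44+36+26+39 = 251, so the proportions are 0.12749, 0.179283, 0.115538, 0.175299, 0.143426, 0.103586, 0.155378 (working shown to 6 dp, full precision carried).
Each pᵢ ln pᵢ term: 0.12749×(-2.059717)=-0.262593, 0.179283×(-1.718790)=-0.308150, 0.115538×(-2.158157)=-0.249349, 0.175299×(-1.741263)=-0.305241, 0.143426×(-1.941934)=-0.278524, 0.103586×(-2.267356)=-0.234866, 0.155378×(-1.861891)=-0.289298.
Sum = -1.928021, so H' = 1.9280.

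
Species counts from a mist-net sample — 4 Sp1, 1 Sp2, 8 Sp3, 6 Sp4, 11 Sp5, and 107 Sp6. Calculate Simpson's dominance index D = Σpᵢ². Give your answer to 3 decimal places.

Total N = 4+1+8+6+11+107 = 137, so the proportions are 0.0292, 0.0073, 0.05839, 0.0438, 0.08029, 0.78102 (working shown to 5 dp, full precision carried).
D = 0.0292² + 0.0073² + 0.05839² + 0.0438² + 0.08029² + 0.78102² = 0.00085 + 0.00005 + 0.00341 + 0.00192 + 0.00645 + 0.61000 = 0.62268.
To 3 decimal places, D = 0.623.

0.623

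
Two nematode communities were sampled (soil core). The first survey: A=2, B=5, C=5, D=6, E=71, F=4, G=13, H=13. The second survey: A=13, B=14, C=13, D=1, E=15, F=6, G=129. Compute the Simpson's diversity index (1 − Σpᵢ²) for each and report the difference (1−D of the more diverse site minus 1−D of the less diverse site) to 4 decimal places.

0.0906

The first survey: N=119, proportions 0.0168067, 0.0420168, 0.0420168, 0.0504202, 0.5966387, 0.0336134, 0.1092437, 0.1092437, giving 1−D = 0.6126686 (working shown to 7 dp, full precision carried).
The second survey: N=191, proportions 0.0680628, 0.0732984, 0.0680628, 0.0052356, 0.078534, 0.0314136, 0.6753927, giving 1−D = 0.5220252.
Difference = |0.6126686 − 0.5220252| = 0.0906434, i.e. 0.0906 to 4 decimal places.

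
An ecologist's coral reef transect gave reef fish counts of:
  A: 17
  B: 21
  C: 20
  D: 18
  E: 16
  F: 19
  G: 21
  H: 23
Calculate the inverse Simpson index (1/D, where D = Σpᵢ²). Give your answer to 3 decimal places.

Total N = 17+21+20+18+16+19+21+23 = 155, so the proportions are 0.1096774, 0.1354839, 0.1290323, 0.116129, 0.1032258, 0.1225806, 0.1354839, 0.1483871 (working shown to 7 dp, full precision carried).
D = 0.1096774² + 0.1354839² + 0.1290323² + 0.116129² + 0.1032258² + 0.1225806² + 0.1354839² + 0.1483871² = 0.0120291 + 0.0183559 + 0.0166493 + 0.0134860 + 0.0106556 + 0.0150260 + 0.0183559 + 0.0220187 = 0.1265765.
So 1/D = 7.90036, i.e. 7.900 to 3 decimal places.

7.900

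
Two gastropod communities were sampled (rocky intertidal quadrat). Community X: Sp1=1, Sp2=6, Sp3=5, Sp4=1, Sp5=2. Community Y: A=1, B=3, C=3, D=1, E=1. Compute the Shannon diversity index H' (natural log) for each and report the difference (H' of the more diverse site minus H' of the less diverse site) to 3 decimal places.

Community X: N=15, proportions 0.06667, 0.4, 0.33333, 0.06667, 0.13333, giving H' = 1.36245 (working shown to 5 dp, full precision carried).
Community Y: N=9, proportions 0.11111, 0.33333, 0.33333, 0.11111, 0.11111, giving H' = 1.46482.
Difference = |1.36245 − 1.46482| = 0.10237, i.e. 0.102 to 3 decimal places.

0.102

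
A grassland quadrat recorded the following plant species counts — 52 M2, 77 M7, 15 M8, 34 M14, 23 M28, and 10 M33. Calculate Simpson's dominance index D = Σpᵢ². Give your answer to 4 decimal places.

0.2391

Total N = 52+77+15+34+23+10 = 211, so the proportions are 0.246445, 0.364929, 0.07109, 0.161137, 0.109005, 0.047393 (working shown to 6 dp, full precision carried).
D = 0.246445² + 0.364929² + 0.07109² + 0.161137² + 0.109005² + 0.047393² = 0.060735 + 0.133173 + 0.005054 + 0.025965 + 0.011882 + 0.002246 = 0.239056.
To 4 decimal places, D = 0.2391.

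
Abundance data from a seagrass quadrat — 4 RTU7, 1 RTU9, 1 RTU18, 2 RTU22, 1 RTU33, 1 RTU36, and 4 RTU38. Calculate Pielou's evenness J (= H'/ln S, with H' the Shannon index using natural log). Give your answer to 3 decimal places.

0.898

Total N = 4+1+1+2+1+1+4 = 14, so the proportions are 0.28571, 0.07143, 0.07143, 0.14286, 0.07143, 0.07143, 0.28571 (working shown to 5 dp, full precision carried).
H' = −Σ pᵢ ln pᵢ = −((-0.35793) + (-0.18850) + (-0.18850) + (-0.27799) + (-0.18850) + (-0.18850) + (-0.35793)) = 1.74787.
With S = 7 species, ln S = 1.94591, so J = 1.74787/1.94591 = 0.89823, i.e. 0.898 to 3 decimal places.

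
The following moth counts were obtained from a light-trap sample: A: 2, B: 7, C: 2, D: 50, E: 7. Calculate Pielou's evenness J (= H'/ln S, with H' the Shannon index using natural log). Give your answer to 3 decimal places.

0.560

Total N = 2+7+2+50+7 = 68, so the proportions are 0.02941, 0.10294, 0.02941, 0.73529, 0.10294 (working shown to 5 dp, full precision carried).
H' = −Σ pᵢ ln pᵢ = −((-0.10372) + (-0.23405) + (-0.10372) + (-0.22609) + (-0.23405)) = 0.90162.
With S = 5 species, ln S = 1.60944, so J = 0.90162/1.60944 = 0.56021, i.e. 0.560 to 3 decimal places.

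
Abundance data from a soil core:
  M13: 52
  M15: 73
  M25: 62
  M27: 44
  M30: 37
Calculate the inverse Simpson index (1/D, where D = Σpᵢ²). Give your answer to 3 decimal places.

Total N = 52+73+62+44+37 = 268, so the proportions are 0.1940299, 0.2723881, 0.2313433, 0.1641791, 0.1380597 (working shown to 7 dp, full precision carried).
D = 0.1940299² + 0.2723881² + 0.2313433² + 0.1641791² + 0.1380597² = 0.0376476 + 0.0741953 + 0.0535197 + 0.0269548 + 0.0190605 = 0.2113778.
So 1/D = 4.73087, i.e. 4.731 to 3 decimal places.

4.731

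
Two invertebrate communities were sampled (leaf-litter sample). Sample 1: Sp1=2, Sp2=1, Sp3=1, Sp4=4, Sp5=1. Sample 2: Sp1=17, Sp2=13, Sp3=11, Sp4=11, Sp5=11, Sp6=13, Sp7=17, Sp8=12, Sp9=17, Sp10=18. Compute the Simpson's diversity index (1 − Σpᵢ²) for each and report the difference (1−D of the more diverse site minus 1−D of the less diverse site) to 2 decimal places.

Sample 1: N=9, proportions 0.2222, 0.1111, 0.1111, 0.4444, 0.1111, giving 1−D = 0.7160 (working shown to 4 dp, full precision carried).
Sample 2: N=140, proportions 0.1214, 0.0929, 0.0786, 0.0786, 0.0786, 0.0929, 0.1214, 0.0857, 0.1214, 0.1286, giving 1−D = 0.8961.
Difference = |0.7160 − 0.8961| = 0.1801, i.e. 0.18 to 2 decimal places.

0.18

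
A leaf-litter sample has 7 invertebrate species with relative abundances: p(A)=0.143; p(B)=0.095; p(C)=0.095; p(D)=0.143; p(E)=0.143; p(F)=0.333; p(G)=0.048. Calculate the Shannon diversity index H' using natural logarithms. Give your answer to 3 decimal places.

Each pᵢ ln pᵢ term (working shown to 5 dp, full precision carried): 0.143×(-1.94491)=-0.27812, 0.095×(-2.35388)=-0.22362, 0.095×(-2.35388)=-0.22362, 0.143×(-1.94491)=-0.27812, 0.143×(-1.94491)=-0.27812, 0.333×(-1.09961)=-0.36617, 0.048×(-3.03655)=-0.14575.
Sum = -1.79353, so H' = 1.794.

1.794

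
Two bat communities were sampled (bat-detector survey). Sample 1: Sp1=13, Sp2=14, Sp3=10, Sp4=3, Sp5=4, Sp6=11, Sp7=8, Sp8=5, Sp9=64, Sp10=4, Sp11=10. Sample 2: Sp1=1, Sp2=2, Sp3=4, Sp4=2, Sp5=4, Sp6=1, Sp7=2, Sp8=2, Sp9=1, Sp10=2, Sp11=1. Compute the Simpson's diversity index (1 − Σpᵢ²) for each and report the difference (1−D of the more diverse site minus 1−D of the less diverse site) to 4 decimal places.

0.1147

Sample 1: N=146, proportions 0.089041, 0.09589, 0.068493, 0.020548, 0.027397, 0.075342, 0.054795, 0.034247, 0.438356, 0.027397, 0.068493, giving 1−D = 0.769563 (working shown to 6 dp, full precision carried).
Sample 2: N=22, proportions 0.045455, 0.090909, 0.181818, 0.090909, 0.181818, 0.045455, 0.090909, 0.090909, 0.045455, 0.090909, 0.045455, giving 1−D = 0.884298.
Difference = |0.769563 − 0.884298| = 0.114735, i.e. 0.1147 to 4 decimal places.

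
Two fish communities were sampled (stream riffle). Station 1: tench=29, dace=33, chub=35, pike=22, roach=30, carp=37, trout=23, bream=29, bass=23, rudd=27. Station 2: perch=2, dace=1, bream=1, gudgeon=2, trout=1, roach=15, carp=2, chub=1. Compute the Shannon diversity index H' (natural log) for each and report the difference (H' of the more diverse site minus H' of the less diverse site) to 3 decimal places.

Station 1: N=288, proportions 0.10069, 0.11458, 0.12153, 0.07639, 0.10417, 0.12847, 0.07986, 0.10069, 0.07986, 0.09375, giving H' = 2.28800 (working shown to 5 dp, full precision carried).
Station 2: N=25, proportions 0.08, 0.04, 0.04, 0.08, 0.04, 0.6, 0.08, 0.04, giving H' = 1.42769.
Difference = |2.28800 − 1.42769| = 0.86031, i.e. 0.860 to 3 decimal places.

0.860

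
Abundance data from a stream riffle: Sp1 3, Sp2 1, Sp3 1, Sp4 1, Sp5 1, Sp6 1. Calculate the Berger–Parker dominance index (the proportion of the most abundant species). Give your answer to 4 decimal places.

0.3750

Total N = 3+1+1+1+1+1 = 8, so the proportions are 0.375, 0.125, 0.125, 0.125, 0.125, 0.125 (working shown to 6 dp, full precision carried).
The largest proportion is 0.375, i.e. d = 0.3750 to 4 decimal places.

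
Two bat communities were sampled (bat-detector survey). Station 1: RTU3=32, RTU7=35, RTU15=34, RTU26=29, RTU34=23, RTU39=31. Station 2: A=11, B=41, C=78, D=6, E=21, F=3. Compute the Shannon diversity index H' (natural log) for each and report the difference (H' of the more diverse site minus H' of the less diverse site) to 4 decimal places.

Station 1: N=184, proportions 0.173913, 0.190217, 0.184783, 0.157609, 0.125, 0.168478, giving H' = 1.783096 (working shown to 6 dp, full precision carried).
Station 2: N=160, proportions 0.06875, 0.25625, 0.4875, 0.0375, 0.13125, 0.01875, giving H' = 1.347437.
Difference = |1.783096 − 1.347437| = 0.435659, i.e. 0.4357 to 4 decimal places.

0.4357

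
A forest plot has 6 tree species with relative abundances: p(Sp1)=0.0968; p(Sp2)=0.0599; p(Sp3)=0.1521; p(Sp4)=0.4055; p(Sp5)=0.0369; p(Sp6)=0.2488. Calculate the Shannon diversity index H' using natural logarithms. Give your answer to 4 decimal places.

Each pᵢ ln pᵢ term (working shown to 6 dp, full precision carried): 0.0968×(-2.335108)=-0.226038, 0.0599×(-2.815079)=-0.168623, 0.1521×(-1.883217)=-0.286437, 0.4055×(-0.902634)=-0.366018, 0.0369×(-3.299544)=-0.121753, 0.2488×(-1.391106)=-0.346107.
Sum = -1.514978, so H' = 1.5150.

1.5150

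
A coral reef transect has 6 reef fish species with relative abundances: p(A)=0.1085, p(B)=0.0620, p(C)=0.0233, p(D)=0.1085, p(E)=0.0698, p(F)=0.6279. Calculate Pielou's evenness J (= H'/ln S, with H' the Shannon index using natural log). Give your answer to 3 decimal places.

H' = −Σ pᵢ ln pᵢ = −((-0.24098) + (-0.17240) + (-0.08759) + (-0.24098) + (-0.18582) + (-0.29221)) = 1.21997 (working shown to 5 dp, full precision carried).
With S = 6 species, ln S = 1.79176, so J = 1.21997/1.79176 = 0.68088, i.e. 0.681 to 3 decimal places.

0.681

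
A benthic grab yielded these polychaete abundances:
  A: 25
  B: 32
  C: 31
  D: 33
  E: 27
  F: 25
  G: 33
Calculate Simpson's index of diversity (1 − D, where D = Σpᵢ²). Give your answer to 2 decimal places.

Total N = 25+32+31+33+27+25+33 = 206, so the proportions are 0.1214, 0.1553, 0.1505, 0.1602, 0.1311, 0.1214, 0.1602 (working shown to 4 dp, full precision carried).
D = 0.1214² + 0.1553² + 0.1505² + 0.1602² + 0.1311² + 0.1214² + 0.1602² = 0.0147 + 0.0241 + 0.0226 + 0.0257 + 0.0172 + 0.0147 + 0.0257 = 0.1447.
So 1 − D = 0.8553, i.e. 0.86 to 2 decimal places.

0.86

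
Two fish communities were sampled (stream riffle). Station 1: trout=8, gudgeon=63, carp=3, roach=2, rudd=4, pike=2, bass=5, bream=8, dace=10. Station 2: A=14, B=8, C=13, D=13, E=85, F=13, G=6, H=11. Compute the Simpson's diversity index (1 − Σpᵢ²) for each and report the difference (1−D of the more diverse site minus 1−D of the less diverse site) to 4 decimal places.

Station 1: N=105, proportions 0.07619, 0.6, 0.028571, 0.019048, 0.038095, 0.019048, 0.047619, 0.07619, 0.095238, giving 1−D = 0.614059 (working shown to 6 dp, full precision carried).
Station 2: N=163, proportions 0.08589, 0.04908, 0.079755, 0.079755, 0.521472, 0.079755, 0.03681, 0.067485, giving 1−D = 0.693289.
Difference = |0.614059 − 0.693289| = 0.079230, i.e. 0.0792 to 4 decimal places.

0.0792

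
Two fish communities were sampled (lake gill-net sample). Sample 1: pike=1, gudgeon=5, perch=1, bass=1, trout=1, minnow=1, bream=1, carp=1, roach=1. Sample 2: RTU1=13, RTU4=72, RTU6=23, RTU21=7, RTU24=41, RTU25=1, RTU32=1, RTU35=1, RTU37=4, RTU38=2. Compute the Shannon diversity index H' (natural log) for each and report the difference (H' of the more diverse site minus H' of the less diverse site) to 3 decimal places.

0.393

Sample 1: N=13, proportions 0.076923, 0.384615, 0.076923, 0.076923, 0.076923, 0.076923, 0.076923, 0.076923, 0.076923, giving H' = 1.945935 (working shown to 6 dp, full precision carried).
Sample 2: N=165, proportions 0.078788, 0.436364, 0.139394, 0.042424, 0.248485, 0.006061, 0.006061, 0.006061, 0.024242, 0.012121, giving H' = 1.553279.
Difference = |1.945935 − 1.553279| = 0.392656, i.e. 0.393 to 3 decimal places.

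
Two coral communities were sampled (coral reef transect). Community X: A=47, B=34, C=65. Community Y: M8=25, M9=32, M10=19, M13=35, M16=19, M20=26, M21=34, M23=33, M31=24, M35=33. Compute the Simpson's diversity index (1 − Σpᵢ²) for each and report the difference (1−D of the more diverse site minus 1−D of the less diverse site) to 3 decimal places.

Community X: N=146, proportions 0.32192, 0.23288, 0.44521, giving 1−D = 0.64393 (working shown to 5 dp, full precision carried).
Community Y: N=280, proportions 0.08929, 0.11429, 0.06786, 0.125, 0.06786, 0.09286, 0.12143, 0.11786, 0.08571, 0.11786, giving 1−D = 0.89564.
Difference = |0.64393 − 0.89564| = 0.25171, i.e. 0.252 to 3 decimal places.

0.252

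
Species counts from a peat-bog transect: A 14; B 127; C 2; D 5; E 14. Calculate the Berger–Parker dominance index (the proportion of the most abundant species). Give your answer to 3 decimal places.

0.784

Total N = 14+127+2+5+14 = 162, so the proportions are 0.08642, 0.78395, 0.01235, 0.03086, 0.08642 (working shown to 5 dp, full precision carried).
The largest proportion is 0.78395, i.e. d = 0.784 to 3 decimal places.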